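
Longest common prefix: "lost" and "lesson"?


Word 1: "lost"
Word 2: "lesson"
Comparing from start:
  Pos 0: 'l' == 'l'
  Pos 1: 'o' != 'e' (stop)
LCP = "l" (length 1)


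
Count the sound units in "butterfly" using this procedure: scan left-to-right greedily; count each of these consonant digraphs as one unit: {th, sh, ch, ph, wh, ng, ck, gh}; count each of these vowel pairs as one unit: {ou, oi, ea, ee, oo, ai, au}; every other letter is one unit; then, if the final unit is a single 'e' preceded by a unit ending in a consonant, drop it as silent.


Word: "butterfly" (9 letters)
Left-to-right scan:
  1. 'b' (letter)
  2. 'u' (letter)
  3. 't' (letter)
  4. 't' (letter)
  5. 'e' (letter)
  6. 'r' (letter)
  7. 'f' (letter)
  8. 'l' (letter)
  9. 'y' (letter)
Units from scan: 9
Sound units = 9 units


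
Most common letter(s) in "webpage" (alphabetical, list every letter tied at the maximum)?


Word: "webpage"
Letter counts:
  'a': 1
  'b': 1
  'e': 2
  'g': 1
  'p': 1
  'w': 1
Maximum count = 2
Most frequent = 'e' (2 times each)


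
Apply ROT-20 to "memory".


Word: "memory"
Shift: 20
Each letter → (letter + shift) mod 26:
  'm' (12) + 20 = 6 → 'g'
  'e' (4) + 20 = 24 → 'y'
  'm' (12) + 20 = 6 → 'g'
  'o' (14) + 20 = 8 → 'i'
  'r' (17) + 20 = 11 → 'l'
  'y' (24) + 20 = 18 → 's'
Result = "gygils"


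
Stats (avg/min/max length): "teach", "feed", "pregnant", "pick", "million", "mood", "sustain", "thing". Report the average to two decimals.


Lengths: "teach"=5, "feed"=4, "pregnant"=8, "pick"=4, "million"=7, "mood"=4, "sustain"=7, "thing"=5
Sum = 44, Count = 8
Average = 44/8 = 5.50
= avg=5.50, min=4, max=8


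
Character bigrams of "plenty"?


Word: "plenty" (length 6)
Number of bigrams = 6 - 2 + 1 = 5
  Position 0: "pl"
  Position 1: "le"
  Position 2: "en"
  Position 3: "nt"
  Position 4: "ty"
Bigrams = "pl", "le", "en", "nt", "ty"


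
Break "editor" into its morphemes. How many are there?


Word: "editor"
Morphemes: edit | -or
Each morpheme carries meaning
= 2 morphemes


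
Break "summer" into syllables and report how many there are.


Word: "summer"
Syllable breakdown: sum | mer
Counting: 2 parts
= 2 syllables


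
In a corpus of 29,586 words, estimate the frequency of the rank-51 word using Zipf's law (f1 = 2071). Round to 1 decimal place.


Zipf's law: f(r) = f(1) / r
f(1) = 2071
f(51) = 2071 / 51
= 40.6 occurrences


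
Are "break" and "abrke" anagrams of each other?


Word 1: "break" → sorted: abekr
Word 2: "abrke" → sorted: abekr
Same letters? abekr == abekr
Anagram = Yes


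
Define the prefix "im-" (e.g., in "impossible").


Prefix: im-
Example: impossible = im- + possible
Meaning = not / into


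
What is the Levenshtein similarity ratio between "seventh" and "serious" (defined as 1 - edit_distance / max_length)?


Word 1: "seventh" (length 7)
Word 2: "serious" (length 7)
One optimal edit sequence:
  1. keep 's'
  2. keep 'e'
  3. substitute 'v' -> 'r'  (+1)
  4. substitute 'e' -> 'i'  (+1)
  5. substitute 'n' -> 'o'  (+1)
  6. substitute 't' -> 'u'  (+1)
  7. substitute 'h' -> 's'  (+1)
Edit distance = 5
Max length = max(7, 7) = 7
Similarity = 1 - 5/7
= 0.2857


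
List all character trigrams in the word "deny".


Word: "deny" (length 4)
Number of trigrams = 4 - 3 + 1 = 2
  Position 0: "den"
  Position 1: "eny"
Trigrams = "den", "eny"


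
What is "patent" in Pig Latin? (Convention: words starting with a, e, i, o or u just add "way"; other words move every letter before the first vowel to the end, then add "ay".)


Word: "patent"
Starts with consonant(s) → move to end, add 'ay'
Consonant cluster: "p"
Pig Latin = "atentpay"


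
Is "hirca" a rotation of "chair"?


Word: "chair", Candidate: "hirca"
Method: check if candidate is substring of word+word
"chairchair" contains "hirca"? No
Is rotation = No


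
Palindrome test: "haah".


Word: "haah"
Reversed: "haah"
Forward == Backward? haah == haah
Palindrome = Yes


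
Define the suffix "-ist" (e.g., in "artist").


Suffix: -ist
Example: artist = art + -ist
Meaning = one who practices


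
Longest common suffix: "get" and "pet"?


Word 1: "get"
Word 2: "pet"
Comparing from end:
  Pos -1: 't' == 't'
  Pos -2: 'e' == 'e'
  Pos -3: 'g' != 'p' (stop)
LCS = "et" (length 2)


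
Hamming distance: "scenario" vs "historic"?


Comparing character by character (same length = 8):
  Pos 0: 's' vs 'h' !=
  Pos 1: 'c' vs 'i' !=
  Pos 2: 'e' vs 's' !=
  Pos 3: 'n' vs 't' !=
  Pos 4: 'a' vs 'o' !=
  Pos 5: 'r' vs 'r' =
  Pos 6: 'i' vs 'i' =
  Pos 7: 'o' vs 'c' !=
Hamming distance = 6


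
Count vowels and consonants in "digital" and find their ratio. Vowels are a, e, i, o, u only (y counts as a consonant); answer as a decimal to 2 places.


Word: "digital"
Vowels (a,e,i,o,u): 3
Consonants: 4
Ratio = 3/4
= 0.75


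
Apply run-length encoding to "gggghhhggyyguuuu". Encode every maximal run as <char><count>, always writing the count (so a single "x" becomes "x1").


String: "gggghhhggyyguuuu"
Scanning for consecutive runs:
  'g' x 4
  'h' x 3
  'g' x 2
  'y' x 2
  'g' x 1
  'u' x 4
RLE = "g4h3g2y2g1u4"


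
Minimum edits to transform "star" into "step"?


Word 1: "star" (length 4)
Word 2: "step" (length 4)
One optimal edit sequence (insert/delete/substitute each cost 1):
  1. keep 's'
  2. keep 't'
  3. substitute 'a' -> 'e'  (+1)
  4. substitute 'r' -> 'p'  (+1)
Total edit operations: 2
Edit distance = 2


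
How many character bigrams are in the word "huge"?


Word: "huge" (length 4)
Number of 2-grams = length - 2 + 1 = 4 - 2 + 1
= 3


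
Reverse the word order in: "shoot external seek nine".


Original: "shoot external seek nine"
Words (1..n): shoot | external | seek | nine
Reversed (n..1): nine | seek | external | shoot
Result = "nine seek external shoot"


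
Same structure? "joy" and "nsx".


Pattern of "joy": [0, 1, 2]
Pattern of "nsx": [0, 1, 2]
Patterns match
Same pattern = Yes


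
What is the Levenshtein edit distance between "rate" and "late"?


Word 1: "rate" (length 4)
Word 2: "late" (length 4)
One optimal edit sequence (insert/delete/substitute each cost 1):
  1. substitute 'r' -> 'l'  (+1)
  2. keep 'a'
  3. keep 't'
  4. keep 'e'
Total edit operations: 1
Edit distance = 1


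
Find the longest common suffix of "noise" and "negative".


Word 1: "noise"
Word 2: "negative"
Comparing from end:
  Pos -1: 'e' == 'e'
  Pos -2: 's' != 'v' (stop)
LCS = "e" (length 1)


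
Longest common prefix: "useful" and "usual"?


Word 1: "useful"
Word 2: "usual"
Comparing from start:
  Pos 0: 'u' == 'u'
  Pos 1: 's' == 's'
  Pos 2: 'e' != 'u' (stop)
LCP = "us" (length 2)


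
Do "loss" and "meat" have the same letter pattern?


Pattern of "loss": [0, 1, 2, 2]
Pattern of "meat": [0, 1, 2, 3]
Patterns do not match
Same pattern = No


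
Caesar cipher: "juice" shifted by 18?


Word: "juice"
Shift: 18
Each letter → (letter + shift) mod 26:
  'j' (9) + 18 = 1 → 'b'
  'u' (20) + 18 = 12 → 'm'
  'i' (8) + 18 = 0 → 'a'
  'c' (2) + 18 = 20 → 'u'
  'e' (4) + 18 = 22 → 'w'
Result = "bmauw"


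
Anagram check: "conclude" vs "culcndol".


Word 1: "conclude" → sorted: ccdelnou
Word 2: "culcndol" → sorted: ccdllnou
Same letters? ccdelnou != ccdllnou
Anagram = No


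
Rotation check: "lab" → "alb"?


Word: "lab", Candidate: "alb"
Method: check if candidate is substring of word+word
"lablab" contains "alb"? No
Is rotation = No


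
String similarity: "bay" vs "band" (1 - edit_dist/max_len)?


Word 1: "bay" (length 3)
Word 2: "band" (length 4)
One optimal edit sequence:
  1. keep 'b'
  2. keep 'a'
  3. insert 'n'  (+1)
  4. substitute 'y' -> 'd'  (+1)
Edit distance = 2
Max length = max(3, 4) = 4
Similarity = 1 - 2/4
= 0.5000


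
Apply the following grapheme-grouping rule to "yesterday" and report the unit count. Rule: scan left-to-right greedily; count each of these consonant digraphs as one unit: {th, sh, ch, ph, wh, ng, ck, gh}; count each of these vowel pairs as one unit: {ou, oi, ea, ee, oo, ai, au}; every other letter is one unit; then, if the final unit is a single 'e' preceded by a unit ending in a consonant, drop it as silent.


Word: "yesterday" (9 letters)
Left-to-right scan:
  1. 'y' (letter)
  2. 'e' (letter)
  3. 's' (letter)
  4. 't' (letter)
  5. 'e' (letter)
  6. 'r' (letter)
  7. 'd' (letter)
  8. 'a' (letter)
  9. 'y' (letter)
Units from scan: 9
Sound units = 9 units


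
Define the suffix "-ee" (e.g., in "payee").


Suffix: -ee
Example: payee = pay + -ee
Meaning = one who receives


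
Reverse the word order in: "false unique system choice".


Original: "false unique system choice"
Words (1..n): false | unique | system | choice
Reversed (n..1): choice | system | unique | false
Result = "choice system unique false"


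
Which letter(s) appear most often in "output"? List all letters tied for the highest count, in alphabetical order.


Word: "output"
Letter counts:
  'o': 1
  'p': 1
  't': 2
  'u': 2
Maximum count = 2
Most frequent = 't', 'u' (2 times each)


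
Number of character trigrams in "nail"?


Word: "nail" (length 4)
Number of 3-grams = length - 3 + 1 = 4 - 3 + 1
= 2


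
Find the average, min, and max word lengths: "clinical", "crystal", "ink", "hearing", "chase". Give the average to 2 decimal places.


Lengths: "clinical"=8, "crystal"=7, "ink"=3, "hearing"=7, "chase"=5
Sum = 30, Count = 5
Average = 30/5 = 6.00
= avg=6.00, min=3, max=8


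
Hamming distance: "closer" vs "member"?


Comparing character by character (same length = 6):
  Pos 0: 'c' vs 'm' !=
  Pos 1: 'l' vs 'e' !=
  Pos 2: 'o' vs 'm' !=
  Pos 3: 's' vs 'b' !=
  Pos 4: 'e' vs 'e' =
  Pos 5: 'r' vs 'r' =
Hamming distance = 4


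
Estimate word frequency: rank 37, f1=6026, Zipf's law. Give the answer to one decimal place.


Zipf's law: f(r) = f(1) / r
f(1) = 6026
f(37) = 6026 / 37
= 162.9 occurrences


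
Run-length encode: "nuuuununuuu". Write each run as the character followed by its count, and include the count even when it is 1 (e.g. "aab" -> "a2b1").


String: "nuuuununuuu"
Scanning for consecutive runs:
  'n' x 1
  'u' x 4
  'n' x 1
  'u' x 1
  'n' x 1
  'u' x 3
RLE = "n1u4n1u1n1u3"


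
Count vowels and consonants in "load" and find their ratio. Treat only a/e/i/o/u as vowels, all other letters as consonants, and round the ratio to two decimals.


Word: "load"
Vowels (a,e,i,o,u): 2
Consonants: 2
Ratio = 2/2
= 1.00


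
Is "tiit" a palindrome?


Word: "tiit"
Reversed: "tiit"
Forward == Backward? tiit == tiit
Palindrome = Yes


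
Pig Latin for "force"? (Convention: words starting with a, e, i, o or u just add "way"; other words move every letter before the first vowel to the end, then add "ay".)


Word: "force"
Starts with consonant(s) → move to end, add 'ay'
Consonant cluster: "f"
Pig Latin = "orcefay"


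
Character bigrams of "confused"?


Word: "confused" (length 8)
Number of bigrams = 8 - 2 + 1 = 7
  Position 0: "co"
  Position 1: "on"
  Position 2: "nf"
  Position 3: "fu"
  Position 4: "us"
  Position 5: "se"
  Position 6: "ed"
Bigrams = "co", "on", "nf", "fu", "us", "se", "ed"


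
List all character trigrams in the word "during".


Word: "during" (length 6)
Number of trigrams = 6 - 3 + 1 = 4
  Position 0: "dur"
  Position 1: "uri"
  Position 2: "rin"
  Position 3: "ing"
Trigrams = "dur", "uri", "rin", "ing"


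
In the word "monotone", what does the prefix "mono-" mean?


Prefix: mono-
Example: monotone (mono- + tone)
Meaning = one


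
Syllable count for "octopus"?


Word: "octopus"
Syllable breakdown: oc · to · pus
Counting: 3 parts
= 3 syllables


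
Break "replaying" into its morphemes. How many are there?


Word: "replaying"
Morphemes: re- + play + -ing
Each morpheme carries meaning
= 3 morphemes


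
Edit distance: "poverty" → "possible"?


Word 1: "poverty" (length 7)
Word 2: "possible" (length 8)
One optimal edit sequence (insert/delete/substitute each cost 1):
  1. keep 'p'
  2. keep 'o'
  3. insert 's'  (+1)
  4. substitute 'v' -> 's'  (+1)
  5. substitute 'e' -> 'i'  (+1)
  6. substitute 'r' -> 'b'  (+1)
  7. substitute 't' -> 'l'  (+1)
  8. substitute 'y' -> 'e'  (+1)
Total edit operations: 6
Edit distance = 6


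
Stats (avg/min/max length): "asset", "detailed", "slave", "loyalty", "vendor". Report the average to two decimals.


Lengths: "asset"=5, "detailed"=8, "slave"=5, "loyalty"=7, "vendor"=6
Sum = 31, Count = 5
Average = 31/5 = 6.20
= avg=6.20, min=5, max=8


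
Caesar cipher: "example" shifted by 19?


Word: "example"
Shift: 19
Each letter → (letter + shift) mod 26:
  'e' (4) + 19 = 23 → 'x'
  'x' (23) + 19 = 16 → 'q'
  'a' (0) + 19 = 19 → 't'
  'm' (12) + 19 = 5 → 'f'
  'p' (15) + 19 = 8 → 'i'
  'l' (11) + 19 = 4 → 'e'
  'e' (4) + 19 = 23 → 'x'
Result = "xqtfiex"


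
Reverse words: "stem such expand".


Original: "stem such expand"
Words (1..n): stem | such | expand
Reversed (n..1): expand | such | stem
Result = "expand such stem"


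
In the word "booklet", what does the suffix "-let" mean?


Suffix: -let
As in: booklet -> book + -let
Meaning = small


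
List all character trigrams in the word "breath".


Word: "breath" (length 6)
Number of trigrams = 6 - 3 + 1 = 4
  Position 0: "bre"
  Position 1: "rea"
  Position 2: "eat"
  Position 3: "ath"
Trigrams = "bre", "rea", "eat", "ath"


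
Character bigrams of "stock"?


Word: "stock" (length 5)
Number of bigrams = 5 - 2 + 1 = 4
  Position 0: "st"
  Position 1: "to"
  Position 2: "oc"
  Position 3: "ck"
Bigrams = "st", "to", "oc", "ck"


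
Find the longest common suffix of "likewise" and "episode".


Word 1: "likewise"
Word 2: "episode"
Comparing from end:
  Pos -1: 'e' == 'e'
  Pos -2: 's' != 'd' (stop)
LCS = "e" (length 1)


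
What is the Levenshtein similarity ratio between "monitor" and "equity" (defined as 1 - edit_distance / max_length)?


Word 1: "monitor" (length 7)
Word 2: "equity" (length 6)
One optimal edit sequence:
  1. substitute 'm' -> 'e'  (+1)
  2. substitute 'o' -> 'q'  (+1)
  3. substitute 'n' -> 'u'  (+1)
  4. keep 'i'
  5. keep 't'
  6. delete 'o'  (+1)
  7. substitute 'r' -> 'y'  (+1)
Edit distance = 5
Max length = max(7, 6) = 7
Similarity = 1 - 5/7
= 0.2857


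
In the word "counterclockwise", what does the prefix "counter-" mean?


Prefix: counter-
As in: counterclockwise -> counter- + clockwise
Meaning = against / opposite


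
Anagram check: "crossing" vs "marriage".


Word 1: "crossing" → sorted: cginorss
Word 2: "marriage" → sorted: aaegimrr
Same letters? cginorss != aaegimrr
Anagram = No


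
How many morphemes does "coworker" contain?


Word: "coworker"
Morphemes: co- + work + -er
Each morpheme carries meaning
= 3 morphemes


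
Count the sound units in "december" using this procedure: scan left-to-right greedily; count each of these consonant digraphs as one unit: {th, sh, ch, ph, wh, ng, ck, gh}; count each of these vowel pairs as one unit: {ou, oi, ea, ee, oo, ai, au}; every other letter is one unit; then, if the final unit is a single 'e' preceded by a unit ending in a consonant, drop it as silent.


Word: "december" (8 letters)
Left-to-right scan:
  1. 'd' (letter)
  2. 'e' (letter)
  3. 'c' (letter)
  4. 'e' (letter)
  5. 'm' (letter)
  6. 'b' (letter)
  7. 'e' (letter)
  8. 'r' (letter)
Units from scan: 8
Sound units = 8 units


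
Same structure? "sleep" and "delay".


Pattern of "sleep": [0, 1, 2, 2, 3]
Pattern of "delay": [0, 1, 2, 3, 4]
Patterns do not match
Same pattern = No


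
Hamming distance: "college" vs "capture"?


Comparing character by character (same length = 7):
  Pos 0: 'c' vs 'c' =
  Pos 1: 'o' vs 'a' !=
  Pos 2: 'l' vs 'p' !=
  Pos 3: 'l' vs 't' !=
  Pos 4: 'e' vs 'u' !=
  Pos 5: 'g' vs 'r' !=
  Pos 6: 'e' vs 'e' =
Hamming distance = 5


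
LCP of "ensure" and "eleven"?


Word 1: "ensure"
Word 2: "eleven"
Comparing from start:
  Pos 0: 'e' == 'e'
  Pos 1: 'n' != 'l' (stop)
LCP = "e" (length 1)


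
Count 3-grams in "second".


Word: "second" (length 6)
Number of 3-grams = length - 3 + 1 = 6 - 3 + 1
= 4


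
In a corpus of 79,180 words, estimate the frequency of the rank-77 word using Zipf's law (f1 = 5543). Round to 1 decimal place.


Zipf's law: f(r) = f(1) / r
f(1) = 5543
f(77) = 5543 / 77
= 72.0 occurrences


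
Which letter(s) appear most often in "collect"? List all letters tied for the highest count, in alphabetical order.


Word: "collect"
Letter counts:
  'c': 2
  'e': 1
  'l': 2
  'o': 1
  't': 1
Maximum count = 2
Most frequent = 'c', 'l' (2 times each)


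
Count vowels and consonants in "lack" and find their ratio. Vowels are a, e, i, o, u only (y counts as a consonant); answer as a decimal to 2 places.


Word: "lack"
Vowels (a,e,i,o,u): 1
Consonants: 3
Ratio = 1/3
= 0.33


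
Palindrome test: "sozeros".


Word: "sozeros"
Reversed: "sorezos"
Forward == Backward? sozeros != sorezos
Palindrome = No


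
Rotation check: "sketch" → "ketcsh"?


Word: "sketch", Candidate: "ketcsh"
Method: check if candidate is substring of word+word
"sketchsketch" contains "ketcsh"? No
Is rotation = No


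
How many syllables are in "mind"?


Word: "mind"
Syllable breakdown: mind
Counting: 1 part
= 1 syllable


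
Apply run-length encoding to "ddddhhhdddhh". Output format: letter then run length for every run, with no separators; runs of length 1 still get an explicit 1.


String: "ddddhhhdddhh"
Scanning for consecutive runs:
  'd' x 4
  'h' x 3
  'd' x 3
  'h' x 2
RLE = "d4h3d3h2"


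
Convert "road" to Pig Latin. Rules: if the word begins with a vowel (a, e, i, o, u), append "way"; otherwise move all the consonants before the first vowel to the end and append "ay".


Word: "road"
Starts with consonant(s) → move to end, add 'ay'
Consonant cluster: "r"
Pig Latin = "oadray"


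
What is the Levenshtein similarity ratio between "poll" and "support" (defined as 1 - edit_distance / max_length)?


Word 1: "poll" (length 4)
Word 2: "support" (length 7)
One optimal edit sequence:
  1. insert 's'  (+1)
  2. insert 'u'  (+1)
  3. insert 'p'  (+1)
  4. keep 'p'
  5. keep 'o'
  6. substitute 'l' -> 'r'  (+1)
  7. substitute 'l' -> 't'  (+1)
Edit distance = 5
Max length = max(4, 7) = 7
Similarity = 1 - 5/7
= 0.2857


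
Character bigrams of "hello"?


Word: "hello" (length 5)
Number of bigrams = 5 - 2 + 1 = 4
  Position 0: "he"
  Position 1: "el"
  Position 2: "ll"
  Position 3: "lo"
Bigrams = "he", "el", "ll", "lo"


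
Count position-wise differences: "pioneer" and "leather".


Comparing character by character (same length = 7):
  Pos 0: 'p' vs 'l' !=
  Pos 1: 'i' vs 'e' !=
  Pos 2: 'o' vs 'a' !=
  Pos 3: 'n' vs 't' !=
  Pos 4: 'e' vs 'h' !=
  Pos 5: 'e' vs 'e' =
  Pos 6: 'r' vs 'r' =
Hamming distance = 5


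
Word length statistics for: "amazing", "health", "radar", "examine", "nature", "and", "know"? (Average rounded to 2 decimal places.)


Lengths: "amazing"=7, "health"=6, "radar"=5, "examine"=7, "nature"=6, "and"=3, "know"=4
Sum = 38, Count = 7
Average = 38/7 = 5.43
= avg=5.43, min=3, max=7


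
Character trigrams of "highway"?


Word: "highway" (length 7)
Number of trigrams = 7 - 3 + 1 = 5
  Position 0: "hig"
  Position 1: "igh"
  Position 2: "ghw"
  Position 3: "hwa"
  Position 4: "way"
Trigrams = "hig", "igh", "ghw", "hwa", "way"


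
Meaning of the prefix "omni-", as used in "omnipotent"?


Prefix: omni-
Example: omnipotent = omni- + potent
Meaning = all


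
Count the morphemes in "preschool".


Word: "preschool"
Morphemes: pre- | school
Each morpheme carries meaning
= 2 morphemes


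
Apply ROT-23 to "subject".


Word: "subject"
Shift: 23
Each letter → (letter + shift) mod 26:
  's' (18) + 23 = 15 → 'p'
  'u' (20) + 23 = 17 → 'r'
  'b' (1) + 23 = 24 → 'y'
  'j' (9) + 23 = 6 → 'g'
  'e' (4) + 23 = 1 → 'b'
  'c' (2) + 23 = 25 → 'z'
  't' (19) + 23 = 16 → 'q'
Result = "prygbzq"


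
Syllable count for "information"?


Word: "information"
Syllable breakdown: in / for / ma / tion
Counting: 4 parts
= 4 syllables


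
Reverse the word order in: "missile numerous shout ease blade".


Original: "missile numerous shout ease blade"
Words (1..n): missile | numerous | shout | ease | blade
Reversed (n..1): blade | ease | shout | numerous | missile
Result = "blade ease shout numerous missile"


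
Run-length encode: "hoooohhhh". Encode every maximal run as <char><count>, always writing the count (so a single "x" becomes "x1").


String: "hoooohhhh"
Scanning for consecutive runs:
  'h' x 1
  'o' x 4
  'h' x 4
RLE = "h1o4h4"


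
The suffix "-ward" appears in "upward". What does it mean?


Suffix: -ward
Example: upward (up + -ward)
Meaning = in the direction of


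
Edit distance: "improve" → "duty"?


Word 1: "improve" (length 7)
Word 2: "duty" (length 4)
One optimal edit sequence (insert/delete/substitute each cost 1):
  1. delete 'i'  (+1)
  2. delete 'm'  (+1)
  3. delete 'p'  (+1)
  4. substitute 'r' -> 'd'  (+1)
  5. substitute 'o' -> 'u'  (+1)
  6. substitute 'v' -> 't'  (+1)
  7. substitute 'e' -> 'y'  (+1)
Total edit operations: 7
Edit distance = 7


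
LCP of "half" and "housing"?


Word 1: "half"
Word 2: "housing"
Comparing from start:
  Pos 0: 'h' == 'h'
  Pos 1: 'a' != 'o' (stop)
LCP = "h" (length 1)


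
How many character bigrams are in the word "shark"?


Word: "shark" (length 5)
Number of 2-grams = length - 2 + 1 = 5 - 2 + 1
= 4


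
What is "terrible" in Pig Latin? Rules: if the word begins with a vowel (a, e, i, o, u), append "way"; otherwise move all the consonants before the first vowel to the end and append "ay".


Word: "terrible"
Starts with consonant(s) → move to end, add 'ay'
Consonant cluster: "t"
Pig Latin = "erribletay"


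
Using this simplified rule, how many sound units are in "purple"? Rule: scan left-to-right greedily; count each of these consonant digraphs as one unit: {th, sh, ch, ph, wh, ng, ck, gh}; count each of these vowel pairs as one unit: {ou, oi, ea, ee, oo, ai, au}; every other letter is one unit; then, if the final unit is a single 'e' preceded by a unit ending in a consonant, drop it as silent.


Word: "purple" (6 letters)
Left-to-right scan:
  [1] 'p' (letter)
  [2] 'u' (letter)
  [3] 'r' (letter)
  [4] 'p' (letter)
  [5] 'l' (letter)
  [6] 'e' (letter)
Units from scan: 6
Final unit is 'e' after a consonant -> drop as silent (-1)
Sound units = 5 units


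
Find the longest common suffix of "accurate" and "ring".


Word 1: "accurate"
Word 2: "ring"
Comparing from end:
  Pos -1: 'e' != 'g' (stop)
LCS = "" (length 0)


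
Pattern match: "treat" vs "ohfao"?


Pattern of "treat": [0, 1, 2, 3, 0]
Pattern of "ohfao": [0, 1, 2, 3, 0]
Patterns match
Same pattern = Yes


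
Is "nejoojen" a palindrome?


Word: "nejoojen"
Reversed: "nejoojen"
Forward == Backward? nejoojen == nejoojen
Palindrome = Yes


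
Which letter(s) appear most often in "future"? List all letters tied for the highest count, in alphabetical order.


Word: "future"
Letter counts:
  'e': 1
  'f': 1
  'r': 1
  't': 1
  'u': 2
Maximum count = 2
Most frequent = 'u' (2 times each)


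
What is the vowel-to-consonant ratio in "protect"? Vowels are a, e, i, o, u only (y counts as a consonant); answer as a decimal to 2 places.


Word: "protect"
Vowels (a,e,i,o,u): 2
Consonants: 5
Ratio = 2/5
= 0.40


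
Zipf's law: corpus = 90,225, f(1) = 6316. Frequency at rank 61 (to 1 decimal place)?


Zipf's law: f(r) = f(1) / r
f(1) = 6316
f(61) = 6316 / 61
= 103.5 occurrences


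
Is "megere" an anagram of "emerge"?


Word 1: "emerge" → sorted: eeegmr
Word 2: "megere" → sorted: eeegmr
Same letters? eeegmr == eeegmr
Anagram = Yes


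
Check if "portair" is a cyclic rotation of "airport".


Word: "airport", Candidate: "portair"
Method: check if candidate is substring of word+word
"airportairport" contains "portair"? Yes
Is rotation = Yes


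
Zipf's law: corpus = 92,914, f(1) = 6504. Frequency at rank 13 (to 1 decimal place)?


Zipf's law: f(r) = f(1) / r
f(1) = 6504
f(13) = 6504 / 13
= 500.3 occurrences


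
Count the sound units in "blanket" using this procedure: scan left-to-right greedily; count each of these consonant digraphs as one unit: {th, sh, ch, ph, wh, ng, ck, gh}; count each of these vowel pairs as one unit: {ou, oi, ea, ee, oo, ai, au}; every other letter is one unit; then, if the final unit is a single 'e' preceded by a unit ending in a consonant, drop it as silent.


Word: "blanket" (7 letters)
Left-to-right scan:
  [1] 'b' (letter)
  [2] 'l' (letter)
  [3] 'a' (letter)
  [4] 'n' (letter)
  [5] 'k' (letter)
  [6] 'e' (letter)
  [7] 't' (letter)
Units from scan: 7
Sound units = 7 units


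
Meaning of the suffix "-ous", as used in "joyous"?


Suffix: -ous
Example: joyous = joy + -ous
Meaning = having quality of


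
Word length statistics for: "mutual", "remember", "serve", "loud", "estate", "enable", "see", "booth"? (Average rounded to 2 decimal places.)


Lengths: "mutual"=6, "remember"=8, "serve"=5, "loud"=4, "estate"=6, "enable"=6, "see"=3, "booth"=5
Sum = 43, Count = 8
Average = 43/8 = 5.38
= avg=5.38, min=3, max=8


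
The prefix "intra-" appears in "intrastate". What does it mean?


Prefix: intra-
As in: intrastate -> intra- + state
Meaning = within


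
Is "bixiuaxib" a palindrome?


Word: "bixiuaxib"
Reversed: "bixauixib"
Forward == Backward? bixiuaxib != bixauixib
Palindrome = No


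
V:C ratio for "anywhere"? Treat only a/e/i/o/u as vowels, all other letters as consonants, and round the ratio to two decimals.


Word: "anywhere"
Vowels (a,e,i,o,u): 3
Consonants: 5
Ratio = 3/5
= 0.60


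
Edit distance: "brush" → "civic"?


Word 1: "brush" (length 5)
Word 2: "civic" (length 5)
One optimal edit sequence (insert/delete/substitute each cost 1):
  1. substitute 'b' -> 'c'  (+1)
  2. substitute 'r' -> 'i'  (+1)
  3. substitute 'u' -> 'v'  (+1)
  4. substitute 's' -> 'i'  (+1)
  5. substitute 'h' -> 'c'  (+1)
Total edit operations: 5
Edit distance = 5


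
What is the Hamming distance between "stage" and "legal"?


Comparing character by character (same length = 5):
  Pos 0: 's' vs 'l' !=
  Pos 1: 't' vs 'e' !=
  Pos 2: 'a' vs 'g' !=
  Pos 3: 'g' vs 'a' !=
  Pos 4: 'e' vs 'l' !=
Hamming distance = 5


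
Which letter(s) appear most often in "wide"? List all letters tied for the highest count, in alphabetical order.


Word: "wide"
Letter counts:
  'd': 1
  'e': 1
  'i': 1
  'w': 1
Maximum count = 1
Most frequent = 'd', 'e', 'i', 'w' (1 time each)


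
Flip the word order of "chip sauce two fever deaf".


Original: "chip sauce two fever deaf"
Words (1..n): chip | sauce | two | fever | deaf
Reversed (n..1): deaf | fever | two | sauce | chip
Result = "deaf fever two sauce chip"


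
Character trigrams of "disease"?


Word: "disease" (length 7)
Number of trigrams = 7 - 3 + 1 = 5
  Position 0: "dis"
  Position 1: "ise"
  Position 2: "sea"
  Position 3: "eas"
  Position 4: "ase"
Trigrams = "dis", "ise", "sea", "eas", "ase"


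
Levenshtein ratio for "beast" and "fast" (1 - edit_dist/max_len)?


Word 1: "beast" (length 5)
Word 2: "fast" (length 4)
One optimal edit sequence:
  1. delete 'b'  (+1)
  2. substitute 'e' -> 'f'  (+1)
  3. keep 'a'
  4. keep 's'
  5. keep 't'
Edit distance = 2
Max length = max(5, 4) = 5
Similarity = 1 - 2/5
= 0.6000


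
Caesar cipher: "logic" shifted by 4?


Word: "logic"
Shift: 4
Each letter → (letter + shift) mod 26:
  'l' (11) + 4 = 15 → 'p'
  'o' (14) + 4 = 18 → 's'
  'g' (6) + 4 = 10 → 'k'
  'i' (8) + 4 = 12 → 'm'
  'c' (2) + 4 = 6 → 'g'
Result = "pskmg"


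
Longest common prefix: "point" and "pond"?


Word 1: "point"
Word 2: "pond"
Comparing from start:
  Pos 0: 'p' == 'p'
  Pos 1: 'o' == 'o'
  Pos 2: 'i' != 'n' (stop)
LCP = "po" (length 2)


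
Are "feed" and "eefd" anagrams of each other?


Word 1: "feed" → sorted: deef
Word 2: "eefd" → sorted: deef
Same letters? deef == deef
Anagram = Yes


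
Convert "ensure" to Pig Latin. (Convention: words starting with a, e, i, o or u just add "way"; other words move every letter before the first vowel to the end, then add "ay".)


Word: "ensure"
Starts with vowel → add 'way'
Pig Latin = "ensureway"


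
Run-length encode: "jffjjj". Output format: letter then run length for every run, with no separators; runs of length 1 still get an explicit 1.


String: "jffjjj"
Scanning for consecutive runs:
  'j' x 1
  'f' x 2
  'j' x 3
RLE = "j1f2j3"


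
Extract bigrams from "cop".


Word: "cop" (length 3)
Number of bigrams = 3 - 2 + 1 = 2
  Position 0: "co"
  Position 1: "op"
Bigrams = "co", "op"


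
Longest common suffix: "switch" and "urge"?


Word 1: "switch"
Word 2: "urge"
Comparing from end:
  Pos -1: 'h' != 'e' (stop)
LCS = "" (length 0)


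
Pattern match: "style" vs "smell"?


Pattern of "style": [0, 1, 2, 3, 4]
Pattern of "smell": [0, 1, 2, 3, 3]
Patterns do not match
Same pattern = No


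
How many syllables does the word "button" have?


Word: "button"
Syllable breakdown: but / ton
Counting: 2 parts
= 2 syllables


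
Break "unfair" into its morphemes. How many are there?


Word: "unfair"
Morphemes: un- / fair
Each morpheme carries meaning
= 2 morphemes


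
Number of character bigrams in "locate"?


Word: "locate" (length 6)
Number of 2-grams = length - 2 + 1 = 6 - 2 + 1
= 5


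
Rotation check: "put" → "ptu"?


Word: "put", Candidate: "ptu"
Method: check if candidate is substring of word+word
"putput" contains "ptu"? No
Is rotation = No


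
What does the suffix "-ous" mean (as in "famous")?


Suffix: -ous
Example: famous = fame + -ous, with a spelling change
Meaning = having quality of


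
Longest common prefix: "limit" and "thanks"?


Word 1: "limit"
Word 2: "thanks"
Comparing from start:
  Pos 0: 'l' != 't' (stop)
LCP = "" (length 0)


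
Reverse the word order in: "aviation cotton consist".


Original: "aviation cotton consist"
Words (1..n): aviation | cotton | consist
Reversed (n..1): consist | cotton | aviation
Result = "consist cotton aviation"


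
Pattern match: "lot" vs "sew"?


Pattern of "lot": [0, 1, 2]
Pattern of "sew": [0, 1, 2]
Patterns match
Same pattern = Yes


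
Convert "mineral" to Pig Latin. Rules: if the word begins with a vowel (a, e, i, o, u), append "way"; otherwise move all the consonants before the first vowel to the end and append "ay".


Word: "mineral"
Starts with consonant(s) → move to end, add 'ay'
Consonant cluster: "m"
Pig Latin = "ineralmay"


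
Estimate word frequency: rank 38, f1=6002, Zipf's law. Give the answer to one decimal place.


Zipf's law: f(r) = f(1) / r
f(1) = 6002
f(38) = 6002 / 38
= 157.9 occurrences


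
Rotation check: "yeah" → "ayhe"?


Word: "yeah", Candidate: "ayhe"
Method: check if candidate is substring of word+word
"yeahyeah" contains "ayhe"? No
Is rotation = No


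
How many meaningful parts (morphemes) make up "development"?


Word: "development"
Morphemes: develop / -ment
Each morpheme carries meaning
= 2 morphemes


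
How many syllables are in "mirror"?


Word: "mirror"
Syllable breakdown: mir · ror
Counting: 2 parts
= 2 syllables


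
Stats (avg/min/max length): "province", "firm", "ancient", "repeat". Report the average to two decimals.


Lengths: "province"=8, "firm"=4, "ancient"=7, "repeat"=6
Sum = 25, Count = 4
Average = 25/4 = 6.25
= avg=6.25, min=4, max=8


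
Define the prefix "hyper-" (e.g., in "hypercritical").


Prefix: hyper-
Example: hypercritical (hyper- + critical)
Meaning = over / excessive


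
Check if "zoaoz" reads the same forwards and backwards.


Word: "zoaoz"
Reversed: "zoaoz"
Forward == Backward? zoaoz == zoaoz
Palindrome = Yes


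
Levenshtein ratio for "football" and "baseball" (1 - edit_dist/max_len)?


Word 1: "football" (length 8)
Word 2: "baseball" (length 8)
One optimal edit sequence:
  1. substitute 'f' -> 'b'  (+1)
  2. substitute 'o' -> 'a'  (+1)
  3. substitute 'o' -> 's'  (+1)
  4. substitute 't' -> 'e'  (+1)
  5. keep 'b'
  6. keep 'a'
  7. keep 'l'
  8. keep 'l'
Edit distance = 4
Max length = max(8, 8) = 8
Similarity = 1 - 4/8
= 0.5000


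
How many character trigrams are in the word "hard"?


Word: "hard" (length 4)
Number of 3-grams = length - 3 + 1 = 4 - 3 + 1
= 2


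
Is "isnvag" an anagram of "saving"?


Word 1: "saving" → sorted: aginsv
Word 2: "isnvag" → sorted: aginsv
Same letters? aginsv == aginsv
Anagram = Yes


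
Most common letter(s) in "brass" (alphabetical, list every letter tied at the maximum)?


Word: "brass"
Letter counts:
  'a': 1
  'b': 1
  'r': 1
  's': 2
Maximum count = 2
Most frequent = 's' (2 times each)


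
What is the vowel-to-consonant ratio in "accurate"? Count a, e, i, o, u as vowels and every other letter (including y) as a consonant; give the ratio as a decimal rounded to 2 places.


Word: "accurate"
Vowels (a,e,i,o,u): 4
Consonants: 4
Ratio = 4/4
= 1.00


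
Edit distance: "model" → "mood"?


Word 1: "model" (length 5)
Word 2: "mood" (length 4)
One optimal edit sequence (insert/delete/substitute each cost 1):
  1. keep 'm'
  2. keep 'o'
  3. delete 'd'  (+1)
  4. substitute 'e' -> 'o'  (+1)
  5. substitute 'l' -> 'd'  (+1)
Total edit operations: 3
Edit distance = 3


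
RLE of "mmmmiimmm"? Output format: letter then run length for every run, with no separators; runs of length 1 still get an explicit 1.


String: "mmmmiimmm"
Scanning for consecutive runs:
  'm' x 4
  'i' x 2
  'm' x 3
RLE = "m4i2m3"


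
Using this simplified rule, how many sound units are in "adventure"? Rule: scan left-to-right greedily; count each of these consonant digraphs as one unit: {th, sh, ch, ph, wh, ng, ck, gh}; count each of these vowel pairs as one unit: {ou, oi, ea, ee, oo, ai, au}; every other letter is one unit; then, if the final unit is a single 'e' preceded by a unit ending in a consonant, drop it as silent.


Word: "adventure" (9 letters)
Left-to-right scan:
  1. 'a' (letter)
  2. 'd' (letter)
  3. 'v' (letter)
  4. 'e' (letter)
  5. 'n' (letter)
  6. 't' (letter)
  7. 'u' (letter)
  8. 'r' (letter)
  9. 'e' (letter)
Units from scan: 9
Final unit is 'e' after a consonant -> drop as silent (-1)
Sound units = 8 units


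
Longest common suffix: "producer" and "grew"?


Word 1: "producer"
Word 2: "grew"
Comparing from end:
  Pos -1: 'r' != 'w' (stop)
LCS = "" (length 0)


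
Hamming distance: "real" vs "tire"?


Comparing character by character (same length = 4):
  Pos 0: 'r' vs 't' !=
  Pos 1: 'e' vs 'i' !=
  Pos 2: 'a' vs 'r' !=
  Pos 3: 'l' vs 'e' !=
Hamming distance = 4


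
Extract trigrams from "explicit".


Word: "explicit" (length 8)
Number of trigrams = 8 - 3 + 1 = 6
  Position 0: "exp"
  Position 1: "xpl"
  Position 2: "pli"
  Position 3: "lic"
  Position 4: "ici"
  Position 5: "cit"
Trigrams = "exp", "xpl", "pli", "lic", "ici", "cit"


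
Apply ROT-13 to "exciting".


Word: "exciting"
Shift: 13
Each letter → (letter + shift) mod 26:
  'e' (4) + 13 = 17 → 'r'
  'x' (23) + 13 = 10 → 'k'
  'c' (2) + 13 = 15 → 'p'
  'i' (8) + 13 = 21 → 'v'
  't' (19) + 13 = 6 → 'g'
  'i' (8) + 13 = 21 → 'v'
  'n' (13) + 13 = 0 → 'a'
  'g' (6) + 13 = 19 → 't'
Result = "rkpvgvat"


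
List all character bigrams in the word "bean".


Word: "bean" (length 4)
Number of bigrams = 4 - 2 + 1 = 3
  Position 0: "be"
  Position 1: "ea"
  Position 2: "an"
Bigrams = "be", "ea", "an"


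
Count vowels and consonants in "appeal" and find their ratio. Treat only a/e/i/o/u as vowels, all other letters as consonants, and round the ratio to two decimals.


Word: "appeal"
Vowels (a,e,i,o,u): 3
Consonants: 3
Ratio = 3/3
= 1.00


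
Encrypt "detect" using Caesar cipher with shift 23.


Word: "detect"
Shift: 23
Each letter → (letter + shift) mod 26:
  'd' (3) + 23 = 0 → 'a'
  'e' (4) + 23 = 1 → 'b'
  't' (19) + 23 = 16 → 'q'
  'e' (4) + 23 = 1 → 'b'
  'c' (2) + 23 = 25 → 'z'
  't' (19) + 23 = 16 → 'q'
Result = "abqbzq"


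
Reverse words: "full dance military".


Original: "full dance military"
Words (1..n): full | dance | military
Reversed (n..1): military | dance | full
Result = "military dance full"


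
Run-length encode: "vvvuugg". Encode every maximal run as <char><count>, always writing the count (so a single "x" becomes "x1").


String: "vvvuugg"
Scanning for consecutive runs:
  'v' x 3
  'u' x 2
  'g' x 2
RLE = "v3u2g2"


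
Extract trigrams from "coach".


Word: "coach" (length 5)
Number of trigrams = 5 - 3 + 1 = 3
  Position 0: "coa"
  Position 1: "oac"
  Position 2: "ach"
Trigrams = "coa", "oac", "ach"


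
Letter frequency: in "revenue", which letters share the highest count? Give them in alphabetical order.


Word: "revenue"
Letter counts:
  'e': 3
  'n': 1
  'r': 1
  'u': 1
  'v': 1
Maximum count = 3
Most frequent = 'e' (3 times each)


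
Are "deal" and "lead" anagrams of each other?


Word 1: "deal" → sorted: adel
Word 2: "lead" → sorted: adel
Same letters? adel == adel
Anagram = Yes


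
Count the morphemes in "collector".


Word: "collector"
Morphemes: collect / -or
Each morpheme carries meaning
= 2 morphemes


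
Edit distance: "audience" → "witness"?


Word 1: "audience" (length 8)
Word 2: "witness" (length 7)
One optimal edit sequence (insert/delete/substitute each cost 1):
  1. delete 'a'  (+1)
  2. delete 'u'  (+1)
  3. substitute 'd' -> 'w'  (+1)
  4. keep 'i'
  5. substitute 'e' -> 't'  (+1)
  6. keep 'n'
  7. insert 'e'  (+1)
  8. substitute 'c' -> 's'  (+1)
  9. substitute 'e' -> 's'  (+1)
Total edit operations: 7
Edit distance = 7


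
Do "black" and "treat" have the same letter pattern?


Pattern of "black": [0, 1, 2, 3, 4]
Pattern of "treat": [0, 1, 2, 3, 0]
Patterns do not match
Same pattern = No


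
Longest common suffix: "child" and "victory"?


Word 1: "child"
Word 2: "victory"
Comparing from end:
  Pos -1: 'd' != 'y' (stop)
LCS = "" (length 0)


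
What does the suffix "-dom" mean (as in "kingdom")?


Suffix: -dom
Example: kingdom = king + -dom
Meaning = state / realm


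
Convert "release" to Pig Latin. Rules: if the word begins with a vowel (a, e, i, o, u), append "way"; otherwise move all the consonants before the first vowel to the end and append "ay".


Word: "release"
Starts with consonant(s) → move to end, add 'ay'
Consonant cluster: "r"
Pig Latin = "eleaseray"


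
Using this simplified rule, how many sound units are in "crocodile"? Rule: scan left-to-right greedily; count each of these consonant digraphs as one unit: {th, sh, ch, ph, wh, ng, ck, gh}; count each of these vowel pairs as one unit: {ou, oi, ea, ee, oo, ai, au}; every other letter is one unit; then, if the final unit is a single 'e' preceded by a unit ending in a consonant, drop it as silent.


Word: "crocodile" (9 letters)
Left-to-right scan:
  [1] 'c' (letter)
  [2] 'r' (letter)
  [3] 'o' (letter)
  [4] 'c' (letter)
  [5] 'o' (letter)
  [6] 'd' (letter)
  [7] 'i' (letter)
  [8] 'l' (letter)
  [9] 'e' (letter)
Units from scan: 9
Final unit is 'e' after a consonant -> drop as silent (-1)
Sound units = 8 units


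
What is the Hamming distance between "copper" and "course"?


Comparing character by character (same length = 6):
  Pos 0: 'c' vs 'c' =
  Pos 1: 'o' vs 'o' =
  Pos 2: 'p' vs 'u' !=
  Pos 3: 'p' vs 'r' !=
  Pos 4: 'e' vs 's' !=
  Pos 5: 'r' vs 'e' !=
Hamming distance = 4


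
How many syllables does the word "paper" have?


Word: "paper"
Syllable breakdown: pa-per
Counting: 2 parts
= 2 syllables
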